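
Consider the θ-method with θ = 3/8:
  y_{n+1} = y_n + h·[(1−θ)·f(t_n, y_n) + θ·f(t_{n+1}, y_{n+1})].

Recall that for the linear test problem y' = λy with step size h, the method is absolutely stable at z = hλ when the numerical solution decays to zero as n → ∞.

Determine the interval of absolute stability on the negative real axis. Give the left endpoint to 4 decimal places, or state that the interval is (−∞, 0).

z∈(-8.0000,0).

On y'=λy, z=hλ:
  y_{n+1} = y_n + z·[5/8·y_n + 3/8·y_{n+1}] ⇒ (1 − 3/8z)y_{n+1} = (1 + 5/8z)y_n
  Hence R(z) = (1 + 5/8z)/(1 − 3/8z).

Find x<0 with |R(x)|<1.
x=-1.2: |R|=0.1724
R=−1: 1+5/8x = −1+3/8x ⇒ -1/4x=2 ⇒ x=2/(-1/4)=-8.0000
Confirm numerically:
  x=-6.585: |R|=0.89804 <1
  x=-6.292: |R|=0.87290 <1
  x=-3.784: |R|=0.56428 <1
  x=-3.470: |R|=0.50788 <1
  x=-8.332: |R|=1.02012 >1
  x=-8.189: |R|=1.01161 >1
Stable set (-8.0000, 0).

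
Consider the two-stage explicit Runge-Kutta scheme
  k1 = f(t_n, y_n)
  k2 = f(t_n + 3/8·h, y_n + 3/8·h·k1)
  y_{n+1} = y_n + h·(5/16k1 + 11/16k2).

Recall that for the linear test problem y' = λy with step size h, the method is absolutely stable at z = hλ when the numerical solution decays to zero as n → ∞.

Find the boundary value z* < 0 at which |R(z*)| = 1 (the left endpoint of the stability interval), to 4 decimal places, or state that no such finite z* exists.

Test eqn y'=λy, z=hλ:
  k1=λy_n ⇒ h·k1=z·y_n;  k2=λ(1+3/8z)y_n ⇒ h·k2=z(1+3/8z)y_n
  y_{n+1}/y_n = 1 + 5/16z + 11/16z(1+3/8z) = 1 + z + 33/128z²
  so R(z) = 1 + z + 33/128z².

Solve |R(x)|<1 on ℝ⁻.
x=-0.96: |R|=0.2776
R=1: x+33/128x²=0 ⇒ x=−128/33=-3.8788; min R=1−1/(4·33/128)=0.0303>−1
Confirm numerically:
  x=-3.639: |R|=0.77504 <1
  x=-3.383: |R|=0.56758 <1
  x=-2.152: |R|=0.04196 <1
  x=-1.799: |R|=0.03538 <1
  x=-4.154: |R|=1.29474 >1
  x=-3.931: |R|=1.05291 >1
So |R|<1 on (-3.8788, 0).

left endpoint -3.8788.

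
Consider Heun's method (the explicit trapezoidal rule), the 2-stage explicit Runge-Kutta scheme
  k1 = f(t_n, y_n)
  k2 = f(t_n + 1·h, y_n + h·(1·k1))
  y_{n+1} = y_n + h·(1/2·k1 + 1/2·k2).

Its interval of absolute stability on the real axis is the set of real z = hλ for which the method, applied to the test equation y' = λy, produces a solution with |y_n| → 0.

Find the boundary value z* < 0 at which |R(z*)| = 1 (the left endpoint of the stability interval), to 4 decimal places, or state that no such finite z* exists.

Test eqn y'=λy, z=hλ:
  order 2, 2-stage ⇒ R(z)=1+z+z^2/2
  (e.g. R(-1.59)=0.67405, |R|=0.67405)

Need |R(x)|<1, x<0.
x=-1.59: |R|=0.6741
|R(-1.3)|=0.5450 |R(-1.11)|=0.5060 |R(-0.71)|=0.5421
Bisect:
  x_lo=-2.5912 |R|=1.7659  x_hi=-0.0742 |R|=0.9286
  mid=-1.33269 |R|=0.55534 →hi
  mid=-1.96194 |R|=0.96266 →hi
  mid=-2.27656 |R|=1.31481 →lo
  mid=-2.11925 |R|=1.12636 →lo
  mid=-2.04059 |R|=1.04142 →lo
  mid=-2.00127 |R|=1.00127 →lo
  mid=-1.98160 |R|=0.98177 →hi
  mid=-1.99143 |R|=0.99147 →hi
  ...
  [-2.00004,-1.99988] ⇒ x*=-2.0000
Stable set (-2.0000, 0).

z* = -2.0000.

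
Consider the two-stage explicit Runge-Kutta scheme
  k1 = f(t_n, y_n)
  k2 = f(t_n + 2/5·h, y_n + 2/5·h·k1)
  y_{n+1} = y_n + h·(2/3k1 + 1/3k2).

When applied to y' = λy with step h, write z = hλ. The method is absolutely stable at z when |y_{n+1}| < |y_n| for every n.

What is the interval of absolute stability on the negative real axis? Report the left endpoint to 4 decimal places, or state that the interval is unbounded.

Set f=λy, z=hλ:
  k1=λy_n ⇒ h·k1=z·y_n;  k2=λ(1+2/5z)y_n ⇒ h·k2=z(1+2/5z)y_n
  y_{n+1}/y_n = 1 + 2/3z + 1/3z(1+2/5z) = 1 + z + 2/15z²
  Hence R(z) = 1 + z + 2/15z².

Solve |R(x)|<1 on ℝ⁻.
x=-1.02: |R|=0.1187
R=1: x+2/15x²=0 ⇒ x=−15/2=-7.5000; min R=1−1/(4·2/15)=-0.8750>−1
Confirm numerically:
  x=-5.741: |R|=0.34646 <1
  x=-5.085: |R|=0.63737 <1
  x=-5.001: |R|=0.66633 <1
  x=-3.937: |R|=0.87034 <1
  x=-7.832: |R|=1.34670 >1
  x=-7.704: |R|=1.20955 >1
Stable set (-7.5000, 0).

(-7.5000, 0).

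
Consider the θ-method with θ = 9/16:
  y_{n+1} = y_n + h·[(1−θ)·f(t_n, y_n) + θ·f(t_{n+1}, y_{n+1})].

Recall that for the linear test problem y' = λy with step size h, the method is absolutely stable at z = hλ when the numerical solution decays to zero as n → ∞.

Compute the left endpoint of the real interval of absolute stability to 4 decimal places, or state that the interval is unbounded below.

Test eqn y'=λy, z=hλ:
  y_{n+1} = y_n + z·[7/16·y_n + 9/16·y_{n+1}] ⇒ (1 − 9/16z)y_{n+1} = (1 + 7/16z)y_n
  R(z) = (1 + 7/16z)/(1 − 9/16z).

Solve |R(x)|<1 on ℝ⁻.
x=-1.2: |R|=0.2836
x=-2: |R|=0.0588
x=-10: |R|=0.5094
x=-100: |R|=0.7467
θ=9/16≥1/2 ⇒ |1+7/16x|<|1−9/16x| ∀x<0 ⇒ interval (−∞,0).

unbounded; (−∞, 0).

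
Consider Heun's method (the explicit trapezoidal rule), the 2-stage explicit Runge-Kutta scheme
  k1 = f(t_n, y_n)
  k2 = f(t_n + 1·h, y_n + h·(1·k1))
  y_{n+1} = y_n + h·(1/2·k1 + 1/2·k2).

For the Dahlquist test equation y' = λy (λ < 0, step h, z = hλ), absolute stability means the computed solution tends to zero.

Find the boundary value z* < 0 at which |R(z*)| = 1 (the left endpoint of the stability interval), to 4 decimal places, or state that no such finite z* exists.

Set f=λy, z=hλ:
  order 2, 2-stage ⇒ R(z)=1+z+z^2/2
  (e.g. R(-1.52)=0.63520, |R|=0.63520)

Find x<0 with |R(x)|<1.
x=-1.52: |R|=0.6352
|R(-2.37)|=1.4385 |R(-1.87)|=0.8785 |R(-1.56)|=0.6568
Bisect:
  x_lo=-2.7251 |R|=1.9880  x_hi=-0.2884 |R|=0.7532
  mid=-1.50674 |R|=0.62839 →hi
  mid=-2.11594 |R|=1.12266 →lo
  mid=-1.81134 |R|=0.82913 →hi
  mid=-1.96364 |R|=0.96430 →hi
  mid=-2.03979 |R|=1.04058 →lo
  mid=-2.00171 |R|=1.00171 →lo
  mid=-1.98267 |R|=0.98282 →hi
  mid=-1.99219 |R|=0.99222 →hi
  mid=-1.99695 |R|=0.99696 →hi
  ...
  [-2.00008,-1.99993] ⇒ x*=-2.0000
So |R|<1 on (-2.0000, 0).

left endpoint -2.0000.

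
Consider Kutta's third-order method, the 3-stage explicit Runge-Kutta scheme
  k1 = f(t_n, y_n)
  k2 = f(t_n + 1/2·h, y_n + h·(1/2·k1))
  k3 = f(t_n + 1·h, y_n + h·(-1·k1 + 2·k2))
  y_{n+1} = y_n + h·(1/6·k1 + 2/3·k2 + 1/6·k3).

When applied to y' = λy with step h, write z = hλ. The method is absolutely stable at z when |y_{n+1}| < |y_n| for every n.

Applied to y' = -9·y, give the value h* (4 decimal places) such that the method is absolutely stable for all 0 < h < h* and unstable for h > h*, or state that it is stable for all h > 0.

(-2.5127,0); λ=-9 ⇒ h* = 0.2792.

Set f=λy, z=hλ:
  order 3, 3-stage ⇒ R(z)=1+z+z^2/2+z^3/6
  (e.g. R(-1.32)=0.16787, |R|=0.16787)

Find x<0 with |R(x)|<1.
x=-1.32: |R|=0.1679
|R(-2.4)|=0.8240 |R(-2.17)|=0.5186 |R(-1.3)|=0.1788
Bisect:
  x_lo=-3.0501 |R|=2.1278  x_hi=-0.1660 |R|=0.8470
  mid=-1.60806 |R|=0.00817 →hi
  mid=-2.32907 |R|=0.72249 →hi
  mid=-2.68958 |R|=1.31533 →lo
  mid=-2.50933 |R|=0.99439 →hi
  mid=-2.59945 |R|=1.14836 →lo
  mid=-2.55439 |R|=1.06980 →lo
  mid=-2.53186 |R|=1.03170 →lo
  ...
  [-2.51285,-2.51267] ⇒ x*=-2.5127
So |R|<1 on (-2.5127, 0).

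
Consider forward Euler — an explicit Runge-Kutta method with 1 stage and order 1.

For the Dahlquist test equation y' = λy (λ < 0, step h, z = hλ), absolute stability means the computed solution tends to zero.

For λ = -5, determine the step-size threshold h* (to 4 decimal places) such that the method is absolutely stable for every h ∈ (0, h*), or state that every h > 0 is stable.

(-2.0000,0); λ=-5 ⇒ h* = 0.4000.

On y'=λy, z=hλ:
  order 1, 1-stage ⇒ R(z)=1+z
  (e.g. R(-0.46)=0.54000, |R|=0.54000)

Boundary: |R(x)|=1, x<0.
x=-0.46: |R|=0.5400
|R(-2.34)|=1.3400 |R(-1.48)|=0.4800 |R(-1.4)|=0.4000
Bisect:
  x_lo=-2.5912 |R|=1.5912  x_hi=-0.2638 |R|=0.7362
  mid=-1.42751 |R|=0.42751 →hi
  mid=-2.00935 |R|=1.00935 →lo
  mid=-1.71843 |R|=0.71843 →hi
  mid=-1.86389 |R|=0.86389 →hi
  mid=-1.93662 |R|=0.93662 →hi
  mid=-1.97299 |R|=0.97299 →hi
  mid=-1.99117 |R|=0.99117 →hi
  ...
  [-2.00012,-1.99998] ⇒ x*=-2.0000
Stable set (-2.0000, 0).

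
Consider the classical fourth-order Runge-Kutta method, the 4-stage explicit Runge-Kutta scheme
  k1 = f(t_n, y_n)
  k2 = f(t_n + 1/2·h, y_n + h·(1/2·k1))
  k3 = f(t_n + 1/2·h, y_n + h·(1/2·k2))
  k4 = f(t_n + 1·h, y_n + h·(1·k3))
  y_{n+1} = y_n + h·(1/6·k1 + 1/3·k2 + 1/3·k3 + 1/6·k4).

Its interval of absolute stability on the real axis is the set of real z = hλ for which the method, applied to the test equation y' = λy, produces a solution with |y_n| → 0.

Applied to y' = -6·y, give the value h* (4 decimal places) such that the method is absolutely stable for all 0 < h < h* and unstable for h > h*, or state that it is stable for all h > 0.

(-2.7853,0); λ=-6 ⇒ h* = 0.4642.

Set f=λy, z=hλ:
  order 4, 4-stage ⇒ R(z)=1+z+z^2/2+z^3/6+z^4/24
  (e.g. R(-1.08)=0.34994, |R|=0.34994)

Solve |R(x)|<1 on ℝ⁻.
x=-1.08: |R|=0.3499
|R(-2.72)|=0.9059 |R(-0.87)|=0.4226 |R(-0.79)|=0.4561
Bisect:
  x_lo=-3.2556 |R|=1.9735  x_hi=-0.3111 |R|=0.7327
  mid=-1.78334 |R|=0.28298 →hi
  mid=-2.51946 |R|=0.66780 →hi
  mid=-2.88752 |R|=1.16538 →lo
  mid=-2.70349 |R|=0.88351 →hi
  mid=-2.79550 |R|=1.01550 →lo
  mid=-2.74950 |R|=0.94736 →hi
  mid=-2.77250 |R|=0.98088 →hi
  mid=-2.78400 |R|=0.99805 →hi
  ...
  [-2.78544,-2.78526] ⇒ x*=-2.7853
Interval (-2.7853, 0).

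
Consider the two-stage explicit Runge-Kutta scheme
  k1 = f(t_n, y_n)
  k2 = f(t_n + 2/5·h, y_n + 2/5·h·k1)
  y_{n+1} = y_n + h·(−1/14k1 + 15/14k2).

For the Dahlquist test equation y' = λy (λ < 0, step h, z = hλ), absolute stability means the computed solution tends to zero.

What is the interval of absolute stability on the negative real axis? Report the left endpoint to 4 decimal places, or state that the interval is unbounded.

(-2.3333, 0).

With y'=λy (z=hλ):
  k1=λy_n ⇒ h·k1=z·y_n;  k2=λ(1+2/5z)y_n ⇒ h·k2=z(1+2/5z)y_n
  y_{n+1}/y_n = 1 − 1/14z + 15/14z(1+2/5z) = 1 + z + 3/7z²
  so R(z) = 1 + z + 3/7z².

Need |R(x)|<1, x<0.
x=-1.72: |R|=0.5479
R=1: x+3/7x²=0 ⇒ x=−7/3=-2.3333; min R=1−1/(4·3/7)=0.4167>−1
Confirm numerically:
  x=-1.792: |R|=0.58426 <1
  x=-1.448: |R|=0.45059 <1
  x=-1.316: |R|=0.42622 <1
  x=-2.652: |R|=1.36219 >1
  x=-2.613: |R|=1.31319 >1
Stable set (-2.3333, 0).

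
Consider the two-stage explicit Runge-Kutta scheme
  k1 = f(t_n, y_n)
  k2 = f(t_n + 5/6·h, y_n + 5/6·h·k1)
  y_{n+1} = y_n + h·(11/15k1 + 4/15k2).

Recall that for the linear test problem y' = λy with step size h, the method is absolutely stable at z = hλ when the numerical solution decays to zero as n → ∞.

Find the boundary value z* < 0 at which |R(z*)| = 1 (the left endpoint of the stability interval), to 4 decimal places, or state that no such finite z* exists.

z* = -4.5000.

On y'=λy, z=hλ:
  k1=λy_n ⇒ h·k1=z·y_n;  k2=λ(1+5/6z)y_n ⇒ h·k2=z(1+5/6z)y_n
  y_{n+1}/y_n = 1 + 11/15z + 4/15z(1+5/6z) = 1 + z + 2/9z²
  ⇒ R(z) = 1 + z + 2/9z².

Find x<0 with |R(x)|<1.
x=-0.82: |R|=0.3294
R=1: x+2/9x²=0 ⇒ x=−9/2=-4.5000; min R=1−1/(4·2/9)=-0.1250>−1
Confirm numerically:
  x=-4.315: |R|=0.82261 <1
  x=-3.508: |R|=0.22668 <1
  x=-2.700: |R|=0.08000 <1
  x=-2.234: |R|=0.12494 <1
  x=-4.662: |R|=1.16783 >1
  x=-4.606: |R|=1.10850 >1
  x=-4.584: |R|=1.08557 >1
So |R|<1 on (-4.5000, 0).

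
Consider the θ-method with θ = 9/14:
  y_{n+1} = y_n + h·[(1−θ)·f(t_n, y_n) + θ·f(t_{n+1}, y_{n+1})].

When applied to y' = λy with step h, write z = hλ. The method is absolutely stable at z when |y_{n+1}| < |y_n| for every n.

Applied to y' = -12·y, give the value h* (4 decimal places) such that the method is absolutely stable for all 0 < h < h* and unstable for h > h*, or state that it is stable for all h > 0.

With y'=λy (z=hλ):
  y_{n+1} = y_n + z·[5/14·y_n + 9/14·y_{n+1}] ⇒ (1 − 9/14z)y_{n+1} = (1 + 5/14z)y_n
  ⇒ R(z) = (1 + 5/14z)/(1 − 9/14z).

Find x<0 with |R(x)|<1.
x=-1.52: |R|=0.2312
x=-2: |R|=0.1250
x=-10: |R|=0.3462
x=-100: |R|=0.5317
θ=9/14≥1/2 ⇒ |1+5/14x|<|1−9/14x| ∀x<0 ⇒ interval (−∞,0).

(−∞, 0) — no finite endpoint. Any h>0 works for λ=-12.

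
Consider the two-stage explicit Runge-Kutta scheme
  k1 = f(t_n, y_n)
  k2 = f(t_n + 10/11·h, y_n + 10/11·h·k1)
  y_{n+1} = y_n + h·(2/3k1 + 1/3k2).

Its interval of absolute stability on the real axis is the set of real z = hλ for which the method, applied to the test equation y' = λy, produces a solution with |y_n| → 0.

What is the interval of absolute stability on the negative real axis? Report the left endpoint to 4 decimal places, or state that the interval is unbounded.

Set f=λy, z=hλ:
  k1=λy_n ⇒ h·k1=z·y_n;  k2=λ(1+10/11z)y_n ⇒ h·k2=z(1+10/11z)y_n
  y_{n+1}/y_n = 1 + 2/3z + 1/3z(1+10/11z) = 1 + z + 10/33z²
  R(z) = 1 + z + 10/33z².

Need |R(x)|<1, x<0.
x=-1.02: |R|=0.2953
R=1: x+10/33x²=0 ⇒ x=−33/10=-3.3000; min R=1−1/(4·10/33)=0.1750>−1
Confirm numerically:
  x=-2.295: |R|=0.30107 <1
  x=-1.887: |R|=0.19202 <1
  x=-1.739: |R|=0.17740 <1
  x=-1.426: |R|=0.19020 <1
  x=-3.775: |R|=1.54337 >1
  x=-3.486: |R|=1.19648 >1
Interval (-3.3000, 0).

z∈(-3.3000,0).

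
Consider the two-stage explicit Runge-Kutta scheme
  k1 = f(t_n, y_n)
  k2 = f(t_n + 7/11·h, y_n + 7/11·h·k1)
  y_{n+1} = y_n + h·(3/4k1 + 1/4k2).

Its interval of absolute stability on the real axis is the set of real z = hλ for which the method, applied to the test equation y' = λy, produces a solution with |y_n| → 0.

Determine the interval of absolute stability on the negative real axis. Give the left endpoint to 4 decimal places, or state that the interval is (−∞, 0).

z∈(-6.2857,0).

On y'=λy, z=hλ:
  k1=λy_n ⇒ h·k1=z·y_n;  k2=λ(1+7/11z)y_n ⇒ h·k2=z(1+7/11z)y_n
  y_{n+1}/y_n = 1 + 3/4z + 1/4z(1+7/11z) = 1 + z + 7/44z²
  so R(z) = 1 + z + 7/44z².

Need |R(x)|<1, x<0.
x=-0.33: |R|=0.6873
R=1: x+7/44x²=0 ⇒ x=−44/7=-6.2857; min R=1−1/(4·7/44)=-0.5714>−1
Confirm numerically:
  x=-6.057: |R|=0.77961 <1
  x=-5.466: |R|=0.28718 <1
  x=-3.654: |R|=0.52986 <1
  x=-6.599: |R|=1.32890 >1
  x=-6.445: |R|=1.16332 >1
  x=-6.397: |R|=1.11326 >1
Stable set (-6.2857, 0).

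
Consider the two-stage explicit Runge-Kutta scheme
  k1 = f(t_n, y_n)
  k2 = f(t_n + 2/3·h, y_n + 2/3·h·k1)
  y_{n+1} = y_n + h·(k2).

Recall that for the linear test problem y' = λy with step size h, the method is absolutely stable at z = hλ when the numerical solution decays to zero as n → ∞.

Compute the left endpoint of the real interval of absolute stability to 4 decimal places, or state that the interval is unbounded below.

Test eqn y'=λy, z=hλ:
  k1=λy_n ⇒ h·k1=z·y_n;  k2=λ(1+2/3z)y_n ⇒ h·k2=z(1+2/3z)y_n
  y_{n+1}/y_n = 1 + z(1+2/3z) = 1 + z + 2/3z²
  so R(z) = 1 + z + 2/3z².

Boundary: |R(x)|=1, x<0.
x=-1.32: |R|=0.8416
R=1: x+2/3x²=0 ⇒ x=−3/2=-1.5000; min R=1−1/(4·2/3)=0.6250>−1
Confirm numerically:
  x=-1.338: |R|=0.85550 <1
  x=-1.233: |R|=0.78053 <1
  x=-1.194: |R|=0.75642 <1
  x=-0.883: |R|=0.63679 <1
  x=-1.938: |R|=1.56590 >1
  x=-1.676: |R|=1.19665 >1
  x=-1.635: |R|=1.14715 >1
So |R|<1 on (-1.5000, 0).

z* = -1.5000.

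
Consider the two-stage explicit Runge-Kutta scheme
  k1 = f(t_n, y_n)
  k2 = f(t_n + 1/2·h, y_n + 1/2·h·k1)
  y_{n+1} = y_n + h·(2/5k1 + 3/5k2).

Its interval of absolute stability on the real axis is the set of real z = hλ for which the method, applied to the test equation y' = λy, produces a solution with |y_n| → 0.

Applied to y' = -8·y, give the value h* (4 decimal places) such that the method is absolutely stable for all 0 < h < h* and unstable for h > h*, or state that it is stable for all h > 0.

Test eqn y'=λy, z=hλ:
  k1=λy_n ⇒ h·k1=z·y_n;  k2=λ(1+1/2z)y_n ⇒ h·k2=z(1+1/2z)y_n
  y_{n+1}/y_n = 1 + 2/5z + 3/5z(1+1/2z) = 1 + z + 3/10z²
  ⇒ R(z) = 1 + z + 3/10z².

Need |R(x)|<1, x<0.
x=-0.99: |R|=0.3040
R=1: x+3/10x²=0 ⇒ x=−10/3=-3.3333; min R=1−1/(4·3/10)=0.1667>−1
Confirm numerically:
  x=-3.312: |R|=0.97880 <1
  x=-2.894: |R|=0.61857 <1
  x=-2.250: |R|=0.26875 <1
  x=-1.585: |R|=0.16867 <1
  x=-3.711: |R|=1.42046 >1
  x=-3.539: |R|=1.21836 >1
Interval (-3.3333, 0).

(-3.3333,0); λ=-8 ⇒ h* = (10/3)/8 = 0.4167.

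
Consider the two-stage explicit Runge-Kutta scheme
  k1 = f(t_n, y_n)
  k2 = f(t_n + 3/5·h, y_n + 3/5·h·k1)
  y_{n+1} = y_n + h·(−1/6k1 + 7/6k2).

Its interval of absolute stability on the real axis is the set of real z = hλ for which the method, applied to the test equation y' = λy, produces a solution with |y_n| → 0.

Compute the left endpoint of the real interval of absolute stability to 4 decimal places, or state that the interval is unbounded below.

z* = -1.4286.

Set f=λy, z=hλ:
  k1=λy_n ⇒ h·k1=z·y_n;  k2=λ(1+3/5z)y_n ⇒ h·k2=z(1+3/5z)y_n
  y_{n+1}/y_n = 1 − 1/6z + 7/6z(1+3/5z) = 1 + z + 7/10z²
  Hence R(z) = 1 + z + 7/10z².

Find x<0 with |R(x)|<1.
x=-0.51: |R|=0.6721
R=1: x+7/10x²=0 ⇒ x=−10/7=-1.4286; min R=1−1/(4·7/10)=0.6429>−1
Confirm numerically:
  x=-1.113: |R|=0.75414 <1
  x=-0.804: |R|=0.64849 <1
  x=-0.590: |R|=0.65367 <1
  x=-1.951: |R|=1.71348 >1
  x=-1.756: |R|=1.40248 >1
  x=-1.645: |R|=1.24922 >1
So |R|<1 on (-1.4286, 0).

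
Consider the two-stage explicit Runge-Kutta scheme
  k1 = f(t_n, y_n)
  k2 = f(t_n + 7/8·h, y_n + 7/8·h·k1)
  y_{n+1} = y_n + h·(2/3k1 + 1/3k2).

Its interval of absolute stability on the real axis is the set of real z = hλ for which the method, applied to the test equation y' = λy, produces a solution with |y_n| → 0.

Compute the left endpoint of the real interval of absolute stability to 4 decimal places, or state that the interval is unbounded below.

left endpoint -3.4286.

Set f=λy, z=hλ:
  k1=λy_n ⇒ h·k1=z·y_n;  k2=λ(1+7/8z)y_n ⇒ h·k2=z(1+7/8z)y_n
  y_{n+1}/y_n = 1 + 2/3z + 1/3z(1+7/8z) = 1 + z + 7/24z²
  R(z) = 1 + z + 7/24z².

Find x<0 with |R(x)|<1.
x=-1.77: |R|=0.1438
R=1: x+7/24x²=0 ⇒ x=−24/7=-3.4286; min R=1−1/(4·7/24)=0.1429>−1
Confirm numerically:
  x=-3.250: |R|=0.83073 <1
  x=-2.798: |R|=0.48540 <1
  x=-1.915: |R|=0.15461 <1
  x=-3.738: |R|=1.33735 >1
  x=-3.707: |R|=1.30104 >1
Stable set (-3.4286, 0).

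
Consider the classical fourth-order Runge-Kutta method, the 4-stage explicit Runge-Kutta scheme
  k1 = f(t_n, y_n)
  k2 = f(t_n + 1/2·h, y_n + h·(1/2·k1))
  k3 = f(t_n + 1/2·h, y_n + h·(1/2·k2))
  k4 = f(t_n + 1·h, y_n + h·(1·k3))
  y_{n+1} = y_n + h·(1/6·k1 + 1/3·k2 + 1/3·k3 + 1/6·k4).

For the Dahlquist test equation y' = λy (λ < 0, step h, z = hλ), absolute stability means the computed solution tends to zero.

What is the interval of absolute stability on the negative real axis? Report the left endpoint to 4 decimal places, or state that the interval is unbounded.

z∈(-2.7853,0).

Set f=λy, z=hλ:
  order 4, 4-stage ⇒ R(z)=1+z+z^2/2+z^3/6+z^4/24
  (e.g. R(-0.49)=0.61284, |R|=0.61284)

Need |R(x)|<1, x<0.
x=-0.49: |R|=0.6128
|R(-1.47)|=0.2756 |R(-0.91)|=0.4070 |R(-0.73)|=0.4834
Bisect:
  x_lo=-3.6615 |R|=3.3496  x_hi=-0.2612 |R|=0.7701
  mid=-1.96139 |R|=0.32120 →hi
  mid=-2.81147 |R|=1.04018 →lo
  mid=-2.38643 |R|=0.54735 →hi
  mid=-2.59895 |R|=0.75352 →hi
  mid=-2.70521 |R|=0.88582 →hi
  mid=-2.75834 |R|=0.96011 →hi
  mid=-2.78490 |R|=0.99941 →hi
  ...
  [-2.78532,-2.78511] ⇒ x*=-2.7853
Stable set (-2.7853, 0).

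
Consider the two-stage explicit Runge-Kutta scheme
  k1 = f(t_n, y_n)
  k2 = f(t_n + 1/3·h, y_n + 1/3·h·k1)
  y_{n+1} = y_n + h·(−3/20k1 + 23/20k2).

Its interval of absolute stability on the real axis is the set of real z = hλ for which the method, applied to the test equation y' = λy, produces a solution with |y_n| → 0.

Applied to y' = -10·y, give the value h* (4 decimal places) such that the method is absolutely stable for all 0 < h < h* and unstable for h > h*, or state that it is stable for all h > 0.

Set f=λy, z=hλ:
  k1=λy_n ⇒ h·k1=z·y_n;  k2=λ(1+1/3z)y_n ⇒ h·k2=z(1+1/3z)y_n
  y_{n+1}/y_n = 1 − 3/20z + 23/20z(1+1/3z) = 1 + z + 23/60z²
  so R(z) = 1 + z + 23/60z².

Boundary: |R(x)|=1, x<0.
x=-0.83: |R|=0.4341
R=1: x+23/60x²=0 ⇒ x=−60/23=-2.6087; min R=1−1/(4·23/60)=0.3478>−1
Confirm numerically:
  x=-2.389: |R|=0.79881 <1
  x=-2.116: |R|=0.60036 <1
  x=-1.716: |R|=0.41278 <1
  x=-1.345: |R|=0.34846 <1
  x=-2.872: |R|=1.28988 >1
  x=-2.834: |R|=1.24476 >1
  x=-2.700: |R|=1.09450 >1
Interval (-2.6087, 0).

(-2.6087,0); λ=-10 ⇒ h* = (60/23)/10 = 0.2609.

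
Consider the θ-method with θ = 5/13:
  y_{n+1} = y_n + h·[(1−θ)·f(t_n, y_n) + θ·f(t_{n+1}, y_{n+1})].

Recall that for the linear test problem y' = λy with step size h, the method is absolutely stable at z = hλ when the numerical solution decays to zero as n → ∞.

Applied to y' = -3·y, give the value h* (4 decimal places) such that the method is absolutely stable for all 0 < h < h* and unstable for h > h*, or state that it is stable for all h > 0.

(-8.6667,0); λ=-3 ⇒ h* = (26/3)/3 = 2.8889.

Set f=λy, z=hλ:
  y_{n+1} = y_n + z·[8/13·y_n + 5/13·y_{n+1}] ⇒ (1 − 5/13z)y_{n+1} = (1 + 8/13z)y_n
  Hence R(z) = (1 + 8/13z)/(1 − 5/13z).

Need |R(x)|<1, x<0.
x=-1.39: |R|=0.0942
R=−1: 1+8/13x = −1+5/13x ⇒ -3/13x=2 ⇒ x=2/(-3/13)=-8.6667
Confirm numerically:
  x=-7.326: |R|=0.91896 <1
  x=-6.852: |R|=0.88481 <1
  x=-6.576: |R|=0.86330 <1
  x=-9.190: |R|=1.02663 >1
  x=-9.165: |R|=1.02541 >1
So |R|<1 on (-8.6667, 0).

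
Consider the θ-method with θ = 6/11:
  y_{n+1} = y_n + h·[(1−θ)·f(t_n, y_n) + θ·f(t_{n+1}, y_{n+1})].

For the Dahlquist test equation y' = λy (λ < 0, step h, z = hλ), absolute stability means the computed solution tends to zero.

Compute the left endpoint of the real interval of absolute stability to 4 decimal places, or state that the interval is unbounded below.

On y'=λy, z=hλ:
  y_{n+1} = y_n + z·[5/11·y_n + 6/11·y_{n+1}] ⇒ (1 − 6/11z)y_{n+1} = (1 + 5/11z)y_n
  so R(z) = (1 + 5/11z)/(1 − 6/11z).

Boundary: |R(x)|=1, x<0.
x=-0.46: |R|=0.6323
x=-2: |R|=0.0435
x=-10: |R|=0.5493
x=-100: |R|=0.8003
θ=6/11≥1/2 ⇒ |1+5/11x|<|1−6/11x| ∀x<0 ⇒ interval (−∞,0).

interval (−∞, 0).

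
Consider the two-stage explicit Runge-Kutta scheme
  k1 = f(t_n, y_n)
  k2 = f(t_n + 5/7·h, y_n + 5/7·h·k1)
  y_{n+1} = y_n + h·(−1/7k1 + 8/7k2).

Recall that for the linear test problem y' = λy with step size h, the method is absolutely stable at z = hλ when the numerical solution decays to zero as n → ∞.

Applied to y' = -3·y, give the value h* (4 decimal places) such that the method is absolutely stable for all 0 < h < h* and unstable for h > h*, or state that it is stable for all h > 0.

(-1.2250,0); λ=-3 ⇒ h* = (49/40)/3 = 0.4083.

With y'=λy (z=hλ):
  k1=λy_n ⇒ h·k1=z·y_n;  k2=λ(1+5/7z)y_n ⇒ h·k2=z(1+5/7z)y_n
  y_{n+1}/y_n = 1 − 1/7z + 8/7z(1+5/7z) = 1 + z + 40/49z²
  so R(z) = 1 + z + 40/49z².

Need |R(x)|<1, x<0.
x=-1.04: |R|=0.8429
R=1: x+40/49x²=0 ⇒ x=−49/40=-1.2250; min R=1−1/(4·40/49)=0.6937>−1
Confirm numerically:
  x=-0.925: |R|=0.77347 <1
  x=-0.833: |R|=0.73344 <1
  x=-0.661: |R|=0.69567 <1
  x=-0.572: |R|=0.69509 <1
  x=-1.456: |R|=1.27456 >1
  x=-1.248: |R|=1.02343 >1
Interval (-1.2250, 0).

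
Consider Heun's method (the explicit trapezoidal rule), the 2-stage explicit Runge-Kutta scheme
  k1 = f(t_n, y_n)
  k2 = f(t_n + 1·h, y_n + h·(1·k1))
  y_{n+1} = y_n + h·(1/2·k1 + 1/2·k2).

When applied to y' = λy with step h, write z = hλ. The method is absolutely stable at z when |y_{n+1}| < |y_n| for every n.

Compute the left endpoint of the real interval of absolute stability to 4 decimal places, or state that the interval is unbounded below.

Set f=λy, z=hλ:
  order 2, 2-stage ⇒ R(z)=1+z+z^2/2
  (e.g. R(-1.43)=0.59245, |R|=0.59245)

Boundary: |R(x)|=1, x<0.
x=-1.43: |R|=0.5924
|R(-2.3)|=1.3450 |R(-2.1)|=1.1050 |R(-1.61)|=0.6861
Bisect:
  x_lo=-2.7616 |R|=2.0516  x_hi=-0.1401 |R|=0.8697
  mid=-1.45084 |R|=0.60163 →hi
  mid=-2.10621 |R|=1.11185 →lo
  mid=-1.77853 |R|=0.80305 →hi
  mid=-1.94237 |R|=0.94403 →hi
  mid=-2.02429 |R|=1.02459 →lo
  mid=-1.98333 |R|=0.98347 →hi
  mid=-2.00381 |R|=1.00382 →lo
  mid=-1.99357 |R|=0.99359 →hi
  mid=-1.99869 |R|=0.99869 →hi
  ...
  [-2.00013,-1.99997] ⇒ x*=-2.0000
Stable set (-2.0000, 0).

left endpoint -2.0000.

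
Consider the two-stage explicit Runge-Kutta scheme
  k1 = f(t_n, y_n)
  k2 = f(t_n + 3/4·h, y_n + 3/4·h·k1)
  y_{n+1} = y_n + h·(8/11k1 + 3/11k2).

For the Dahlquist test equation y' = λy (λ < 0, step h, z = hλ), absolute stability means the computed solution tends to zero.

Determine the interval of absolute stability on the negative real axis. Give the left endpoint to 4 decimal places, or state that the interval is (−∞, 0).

Test eqn y'=λy, z=hλ:
  k1=λy_n ⇒ h·k1=z·y_n;  k2=λ(1+3/4z)y_n ⇒ h·k2=z(1+3/4z)y_n
  y_{n+1}/y_n = 1 + 8/11z + 3/11z(1+3/4z) = 1 + z + 9/44z²
  R(z) = 1 + z + 9/44z².

Solve |R(x)|<1 on ℝ⁻.
x=-1.56: |R|=0.0622
R=1: x+9/44x²=0 ⇒ x=−44/9=-4.8889; min R=1−1/(4·9/44)=-0.2222>−1
Confirm numerically:
  x=-2.874: |R|=0.18448 <1
  x=-2.748: |R|=0.20337 <1
  x=-2.438: |R|=0.22221 <1
  x=-5.463: |R|=1.64153 >1
  x=-5.321: |R|=1.47030 >1
  x=-5.310: |R|=1.45738 >1
So |R|<1 on (-4.8889, 0).

(-4.8889, 0).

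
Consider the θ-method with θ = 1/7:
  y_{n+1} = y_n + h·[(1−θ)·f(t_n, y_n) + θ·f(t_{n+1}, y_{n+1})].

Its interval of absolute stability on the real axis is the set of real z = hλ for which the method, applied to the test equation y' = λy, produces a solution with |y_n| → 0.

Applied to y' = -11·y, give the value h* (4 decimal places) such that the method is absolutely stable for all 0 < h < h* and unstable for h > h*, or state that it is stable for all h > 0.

(-2.8000,0); λ=-11 ⇒ h* = (14/5)/11 = 0.2545.

On y'=λy, z=hλ:
  y_{n+1} = y_n + z·[6/7·y_n + 1/7·y_{n+1}] ⇒ (1 − 1/7z)y_{n+1} = (1 + 6/7z)y_n
  ⇒ R(z) = (1 + 6/7z)/(1 − 1/7z).

Boundary: |R(x)|=1, x<0.
x=-0.44: |R|=0.5860
R=−1: 1+6/7x = −1+1/7x ⇒ -5/7x=2 ⇒ x=2/(-5/7)=-2.8000
Confirm numerically:
  x=-2.761: |R|=0.98002 <1
  x=-2.139: |R|=0.63836 <1
  x=-1.597: |R|=0.30034 <1
  x=-3.235: |R|=1.21251 >1
  x=-2.999: |R|=1.09951 >1
Interval (-2.8000, 0).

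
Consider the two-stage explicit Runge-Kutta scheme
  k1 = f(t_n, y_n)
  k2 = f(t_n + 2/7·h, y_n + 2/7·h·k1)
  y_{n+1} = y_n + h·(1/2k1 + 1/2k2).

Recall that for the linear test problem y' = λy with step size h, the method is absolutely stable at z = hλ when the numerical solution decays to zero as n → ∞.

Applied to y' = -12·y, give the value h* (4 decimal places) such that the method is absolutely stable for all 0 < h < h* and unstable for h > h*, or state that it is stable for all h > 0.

(-7.0000,0); λ=-12 ⇒ h* = (7)/12 = 0.5833.

Test eqn y'=λy, z=hλ:
  k1=λy_n ⇒ h·k1=z·y_n;  k2=λ(1+2/7z)y_n ⇒ h·k2=z(1+2/7z)y_n
  y_{n+1}/y_n = 1 + 1/2z + 1/2z(1+2/7z) = 1 + z + 1/7z²
  Hence R(z) = 1 + z + 1/7z².

Boundary: |R(x)|=1, x<0.
x=-1.11: |R|=0.0660
R=1: x+1/7x²=0 ⇒ x=−7=-7.0000; min R=1−1/(4·1/7)=-0.7500>−1
Confirm numerically:
  x=-6.659: |R|=0.67561 <1
  x=-5.645: |R|=0.09271 <1
  x=-5.020: |R|=0.41994 <1
  x=-3.795: |R|=0.73757 <1
  x=-7.576: |R|=1.62340 >1
  x=-7.371: |R|=1.39066 >1
  x=-7.154: |R|=1.15739 >1
So |R|<1 on (-7.0000, 0).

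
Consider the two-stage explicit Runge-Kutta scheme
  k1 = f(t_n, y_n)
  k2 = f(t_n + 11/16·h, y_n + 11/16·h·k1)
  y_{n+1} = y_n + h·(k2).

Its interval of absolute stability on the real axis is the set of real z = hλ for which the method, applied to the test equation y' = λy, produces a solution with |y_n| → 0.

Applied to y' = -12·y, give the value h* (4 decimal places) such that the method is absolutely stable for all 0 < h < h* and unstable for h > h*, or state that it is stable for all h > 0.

With y'=λy (z=hλ):
  k1=λy_n ⇒ h·k1=z·y_n;  k2=λ(1+11/16z)y_n ⇒ h·k2=z(1+11/16z)y_n
  y_{n+1}/y_n = 1 + z(1+11/16z) = 1 + z + 11/16z²
  ⇒ R(z) = 1 + z + 11/16z².

Need |R(x)|<1, x<0.
x=-0.45: |R|=0.6892
R=1: x+11/16x²=0 ⇒ x=−16/11=-1.4545; min R=1−1/(4·11/16)=0.6364>−1
Confirm numerically:
  x=-1.423: |R|=0.96914 <1
  x=-1.210: |R|=0.79657 <1
  x=-0.831: |R|=0.64376 <1
  x=-1.992: |R|=1.73604 >1
  x=-1.655: |R|=1.22808 >1
So |R|<1 on (-1.4545, 0).

(-1.4545,0); λ=-12 ⇒ h* = (16/11)/12 = 0.1212.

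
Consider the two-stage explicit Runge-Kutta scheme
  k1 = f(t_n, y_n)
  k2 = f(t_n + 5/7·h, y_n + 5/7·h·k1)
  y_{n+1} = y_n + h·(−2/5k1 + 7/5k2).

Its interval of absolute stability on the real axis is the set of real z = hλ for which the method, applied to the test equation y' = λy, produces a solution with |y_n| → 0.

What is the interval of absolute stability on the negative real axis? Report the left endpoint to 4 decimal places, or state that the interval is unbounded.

(-1.0000, 0).

Set f=λy, z=hλ:
  k1=λy_n ⇒ h·k1=z·y_n;  k2=λ(1+5/7z)y_n ⇒ h·k2=z(1+5/7z)y_n
  y_{n+1}/y_n = 1 − 2/5z + 7/5z(1+5/7z) = 1 + z + z²
  Hence R(z) = 1 + z + z².

Find x<0 with |R(x)|<1.
x=-1.26: |R|=1.3276
R=1: x+1x²=0 ⇒ x=−1=-1.0000; min R=1−1/(4·1)=0.7500>−1
Confirm numerically:
  x=-0.903: |R|=0.91241 <1
  x=-0.636: |R|=0.76850 <1
  x=-0.444: |R|=0.75314 <1
  x=-1.587: |R|=1.93157 >1
  x=-1.437: |R|=1.62797 >1
Stable set (-1.0000, 0).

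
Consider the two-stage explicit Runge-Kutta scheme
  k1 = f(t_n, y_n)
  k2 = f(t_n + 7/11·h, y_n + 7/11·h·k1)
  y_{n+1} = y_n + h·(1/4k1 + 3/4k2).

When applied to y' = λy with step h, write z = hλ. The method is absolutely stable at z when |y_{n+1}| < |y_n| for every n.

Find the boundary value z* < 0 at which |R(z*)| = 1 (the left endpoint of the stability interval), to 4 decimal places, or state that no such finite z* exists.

With y'=λy (z=hλ):
  k1=λy_n ⇒ h·k1=z·y_n;  k2=λ(1+7/11z)y_n ⇒ h·k2=z(1+7/11z)y_n
  y_{n+1}/y_n = 1 + 1/4z + 3/4z(1+7/11z) = 1 + z + 21/44z²
  ⇒ R(z) = 1 + z + 21/44z².

Find x<0 with |R(x)|<1.
x=-1.35: |R|=0.5198
R=1: x+21/44x²=0 ⇒ x=−44/21=-2.0952; min R=1−1/(4·21/44)=0.4762>−1
Confirm numerically:
  x=-1.728: |R|=0.69713 <1
  x=-1.332: |R|=0.51479 <1
  x=-0.924: |R|=0.48348 <1
  x=-2.500: |R|=1.48295 >1
  x=-2.285: |R|=1.20695 >1
Stable set (-2.0952, 0).

left endpoint -2.0952.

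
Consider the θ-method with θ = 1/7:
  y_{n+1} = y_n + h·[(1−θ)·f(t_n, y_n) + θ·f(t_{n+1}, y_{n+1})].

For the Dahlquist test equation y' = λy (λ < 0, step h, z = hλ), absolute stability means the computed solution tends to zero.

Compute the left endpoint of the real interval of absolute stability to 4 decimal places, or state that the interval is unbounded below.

left endpoint -2.8000.

On y'=λy, z=hλ:
  y_{n+1} = y_n + z·[6/7·y_n + 1/7·y_{n+1}] ⇒ (1 − 1/7z)y_{n+1} = (1 + 6/7z)y_n
  ⇒ R(z) = (1 + 6/7z)/(1 − 1/7z).

Need |R(x)|<1, x<0.
x=-0.4: |R|=0.6216
R=−1: 1+6/7x = −1+1/7x ⇒ -5/7x=2 ⇒ x=2/(-5/7)=-2.8000
Confirm numerically:
  x=-2.259: |R|=0.70785 <1
  x=-1.609: |R|=0.30828 <1
  x=-1.582: |R|=0.29038 <1
  x=-1.303: |R|=0.09852 <1
  x=-3.218: |R|=1.20454 >1
  x=-2.970: |R|=1.08526 >1
  x=-2.896: |R|=1.04850 >1
So |R|<1 on (-2.8000, 0).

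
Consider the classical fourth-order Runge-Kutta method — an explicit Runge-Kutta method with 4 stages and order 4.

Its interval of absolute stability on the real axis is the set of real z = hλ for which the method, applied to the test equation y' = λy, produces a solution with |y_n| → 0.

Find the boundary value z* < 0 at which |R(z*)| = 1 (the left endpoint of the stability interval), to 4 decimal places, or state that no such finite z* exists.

z* = -2.7853.

With y'=λy (z=hλ):
  order 4, 4-stage ⇒ R(z)=1+z+z^2/2+z^3/6+z^4/24
  (e.g. R(-1.25)=0.30745, |R|=0.30745)

Boundary: |R(x)|=1, x<0.
x=-1.25: |R|=0.3075
|R(-3.05)|=1.4782 |R(-2.9)|=1.1872 |R(-0.64)|=0.5281
Bisect:
  x_lo=-3.1283 |R|=1.6529  x_hi=-0.2605 |R|=0.7707
  mid=-1.69441 |R|=0.27377 →hi
  mid=-2.41136 |R|=0.56786 →hi
  mid=-2.76984 |R|=0.97695 →hi
  mid=-2.94908 |R|=1.27636 →lo
  mid=-2.85946 |R|=1.11770 →lo
  mid=-2.81465 |R|=1.04517 →lo
  mid=-2.79225 |R|=1.01053 →lo
  mid=-2.78104 |R|=0.99361 →hi
  mid=-2.78665 |R|=1.00204 →lo
  ...
  [-2.78542,-2.78525] ⇒ x*=-2.7853
Interval (-2.7853, 0).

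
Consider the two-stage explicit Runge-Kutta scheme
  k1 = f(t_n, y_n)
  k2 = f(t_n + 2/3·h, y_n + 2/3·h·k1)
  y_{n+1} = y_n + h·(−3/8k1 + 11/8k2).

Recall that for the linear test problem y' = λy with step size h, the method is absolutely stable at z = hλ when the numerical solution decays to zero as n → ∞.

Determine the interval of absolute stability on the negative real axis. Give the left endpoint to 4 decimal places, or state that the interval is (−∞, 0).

Test eqn y'=λy, z=hλ:
  k1=λy_n ⇒ h·k1=z·y_n;  k2=λ(1+2/3z)y_n ⇒ h·k2=z(1+2/3z)y_n
  y_{n+1}/y_n = 1 − 3/8z + 11/8z(1+2/3z) = 1 + z + 11/12z²
  so R(z) = 1 + z + 11/12z².

Solve |R(x)|<1 on ℝ⁻.
x=-0.74: |R|=0.7620
R=1: x+11/12x²=0 ⇒ x=−12/11=-1.0909; min R=1−1/(4·11/12)=0.7273>−1
Confirm numerically:
  x=-1.055: |R|=0.96527 <1
  x=-0.773: |R|=0.77473 <1
  x=-0.662: |R|=0.73972 <1
  x=-1.553: |R|=1.65782 >1
  x=-1.323: |R|=1.28147 >1
  x=-1.223: |R|=1.14808 >1
So |R|<1 on (-1.0909, 0).

(-1.0909, 0).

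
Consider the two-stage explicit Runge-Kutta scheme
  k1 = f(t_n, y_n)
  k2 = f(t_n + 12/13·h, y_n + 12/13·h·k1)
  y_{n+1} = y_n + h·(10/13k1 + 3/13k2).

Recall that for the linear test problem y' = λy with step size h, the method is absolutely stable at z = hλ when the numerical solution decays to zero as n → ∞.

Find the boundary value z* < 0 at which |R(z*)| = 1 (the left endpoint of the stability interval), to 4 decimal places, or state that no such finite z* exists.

Set f=λy, z=hλ:
  k1=λy_n ⇒ h·k1=z·y_n;  k2=λ(1+12/13z)y_n ⇒ h·k2=z(1+12/13z)y_n
  y_{n+1}/y_n = 1 + 10/13z + 3/13z(1+12/13z) = 1 + z + 36/169z²
  R(z) = 1 + z + 36/169z².

Find x<0 with |R(x)|<1.
x=-0.74: |R|=0.3766
R=1: x+36/169x²=0 ⇒ x=−169/36=-4.6944; min R=1−1/(4·36/169)=-0.1736>−1
Confirm numerically:
  x=-4.601: |R|=0.90842 <1
  x=-2.851: |R|=0.11955 <1
  x=-2.275: |R|=0.17250 <1
  x=-5.263: |R|=1.63741 >1
  x=-4.931: |R|=1.24848 >1
  x=-4.843: |R|=1.15326 >1
Interval (-4.6944, 0).

left endpoint -4.6944.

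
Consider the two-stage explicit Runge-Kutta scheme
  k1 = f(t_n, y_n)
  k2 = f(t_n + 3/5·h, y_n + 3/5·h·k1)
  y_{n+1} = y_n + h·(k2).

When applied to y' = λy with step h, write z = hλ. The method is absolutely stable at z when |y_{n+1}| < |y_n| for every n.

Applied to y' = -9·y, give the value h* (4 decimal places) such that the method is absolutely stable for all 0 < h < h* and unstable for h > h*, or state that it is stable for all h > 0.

On y'=λy, z=hλ:
  k1=λy_n ⇒ h·k1=z·y_n;  k2=λ(1+3/5z)y_n ⇒ h·k2=z(1+3/5z)y_n
  y_{n+1}/y_n = 1 + z(1+3/5z) = 1 + z + 3/5z²
  R(z) = 1 + z + 3/5z².

Need |R(x)|<1, x<0.
x=-1.55: |R|=0.8915
R=1: x+3/5x²=0 ⇒ x=−5/3=-1.6667; min R=1−1/(4·3/5)=0.5833>−1
Confirm numerically:
  x=-1.473: |R|=0.82884 <1
  x=-1.233: |R|=0.67917 <1
  x=-0.759: |R|=0.58665 <1
  x=-2.025: |R|=1.43537 >1
  x=-1.879: |R|=1.23938 >1
  x=-1.737: |R|=1.07330 >1
So |R|<1 on (-1.6667, 0).

(-1.6667,0); λ=-9 ⇒ h* = (5/3)/9 = 0.1852.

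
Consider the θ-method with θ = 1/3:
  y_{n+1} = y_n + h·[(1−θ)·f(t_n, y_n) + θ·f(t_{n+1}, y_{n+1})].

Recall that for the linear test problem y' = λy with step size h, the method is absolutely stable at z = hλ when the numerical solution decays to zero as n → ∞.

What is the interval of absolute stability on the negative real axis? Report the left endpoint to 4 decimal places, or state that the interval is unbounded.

z∈(-6.0000,0).

Test eqn y'=λy, z=hλ:
  y_{n+1} = y_n + z·[2/3·y_n + 1/3·y_{n+1}] ⇒ (1 − 1/3z)y_{n+1} = (1 + 2/3z)y_n
  so R(z) = (1 + 2/3z)/(1 − 1/3z).

Boundary: |R(x)|=1, x<0.
x=-0.33: |R|=0.7027
R=−1: 1+2/3x = −1+1/3x ⇒ -1/3x=2 ⇒ x=2/(-1/3)=-6.0000
Confirm numerically:
  x=-4.690: |R|=0.82965 <1
  x=-3.084: |R|=0.52071 <1
  x=-2.641: |R|=0.40454 <1
  x=-2.541: |R|=0.37574 <1
  x=-6.541: |R|=1.05670 >1
  x=-6.517: |R|=1.05432 >1
  x=-6.135: |R|=1.01478 >1
So |R|<1 on (-6.0000, 0).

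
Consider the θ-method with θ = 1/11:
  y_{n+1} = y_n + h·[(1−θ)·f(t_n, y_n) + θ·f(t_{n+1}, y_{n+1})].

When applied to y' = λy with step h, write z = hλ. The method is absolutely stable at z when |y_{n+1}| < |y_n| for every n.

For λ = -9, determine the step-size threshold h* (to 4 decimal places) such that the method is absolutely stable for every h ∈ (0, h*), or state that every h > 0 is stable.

(-2.4444,0); λ=-9 ⇒ h* = (22/9)/9 = 0.2716.

On y'=λy, z=hλ:
  y_{n+1} = y_n + z·[10/11·y_n + 1/11·y_{n+1}] ⇒ (1 − 1/11z)y_{n+1} = (1 + 10/11z)y_n
  ⇒ R(z) = (1 + 10/11z)/(1 − 1/11z).

Need |R(x)|<1, x<0.
x=-1.59: |R|=0.3892
R=−1: 1+10/11x = −1+1/11x ⇒ -9/11x=2 ⇒ x=2/(-9/11)=-2.4444
Confirm numerically:
  x=-2.037: |R|=0.71872 <1
  x=-1.915: |R|=0.63105 <1
  x=-1.726: |R|=0.49191 <1
  x=-1.306: |R|=0.16740 <1
  x=-3.013: |R|=1.36516 >1
  x=-2.629: |R|=1.12187 >1
Interval (-2.4444, 0).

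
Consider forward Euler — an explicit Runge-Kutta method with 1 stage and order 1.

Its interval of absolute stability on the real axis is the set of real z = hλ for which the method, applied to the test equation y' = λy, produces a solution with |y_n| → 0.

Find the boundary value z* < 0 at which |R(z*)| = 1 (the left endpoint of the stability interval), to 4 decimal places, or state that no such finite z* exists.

left endpoint -2.0000.

On y'=λy, z=hλ:
  order 1, 1-stage ⇒ R(z)=1+z
  (e.g. R(-0.4)=0.60000, |R|=0.60000)

Boundary: |R(x)|=1, x<0.
x=-0.4: |R|=0.6000
|R(-2.28)|=1.2800 |R(-0.88)|=0.1200 |R(-0.87)|=0.1300
Bisect:
  x_lo=-2.4413 |R|=1.4413  x_hi=-0.2979 |R|=0.7021
  mid=-1.36960 |R|=0.36960 →hi
  mid=-1.90544 |R|=0.90544 →hi
  mid=-2.17335 |R|=1.17335 →lo
  mid=-2.03940 |R|=1.03940 →lo
  mid=-1.97242 |R|=0.97242 →hi
  mid=-2.00591 |R|=1.00591 →lo
  mid=-1.98916 |R|=0.98916 →hi
  mid=-1.99753 |R|=0.99753 →hi
  mid=-2.00172 |R|=1.00172 →lo
  ...
  [-2.00002,-1.99989] ⇒ x*=-2.0000
So |R|<1 on (-2.0000, 0).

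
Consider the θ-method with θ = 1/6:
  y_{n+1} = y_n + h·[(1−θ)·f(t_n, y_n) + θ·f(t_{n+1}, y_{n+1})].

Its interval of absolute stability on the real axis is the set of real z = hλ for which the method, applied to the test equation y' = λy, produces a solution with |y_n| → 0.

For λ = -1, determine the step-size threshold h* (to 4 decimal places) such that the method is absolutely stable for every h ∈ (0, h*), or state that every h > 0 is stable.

(-3.0000,0); λ=-1 ⇒ h* = (3)/1 = 3.0000.

Test eqn y'=λy, z=hλ:
  y_{n+1} = y_n + z·[5/6·y_n + 1/6·y_{n+1}] ⇒ (1 − 1/6z)y_{n+1} = (1 + 5/6z)y_n
  Hence R(z) = (1 + 5/6z)/(1 − 1/6z).

Solve |R(x)|<1 on ℝ⁻.
x=-0.36: |R|=0.6604
R=−1: 1+5/6x = −1+1/6x ⇒ -2/3x=2 ⇒ x=2/(-2/3)=-3.0000
Confirm numerically:
  x=-2.856: |R|=0.93496 <1
  x=-2.724: |R|=0.87345 <1
  x=-2.698: |R|=0.86112 <1
  x=-2.488: |R|=0.75872 <1
  x=-3.225: |R|=1.09756 >1
  x=-3.185: |R|=1.08057 >1
  x=-3.153: |R|=1.06686 >1
So |R|<1 on (-3.0000, 0).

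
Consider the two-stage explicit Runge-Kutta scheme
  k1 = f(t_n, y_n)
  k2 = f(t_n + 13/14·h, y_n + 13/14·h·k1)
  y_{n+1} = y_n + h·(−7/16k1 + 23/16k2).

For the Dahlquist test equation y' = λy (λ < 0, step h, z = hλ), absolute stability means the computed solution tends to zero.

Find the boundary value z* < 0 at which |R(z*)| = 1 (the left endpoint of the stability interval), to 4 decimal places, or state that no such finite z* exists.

With y'=λy (z=hλ):
  k1=λy_n ⇒ h·k1=z·y_n;  k2=λ(1+13/14z)y_n ⇒ h·k2=z(1+13/14z)y_n
  y_{n+1}/y_n = 1 − 7/16z + 23/16z(1+13/14z) = 1 + z + 299/224z²
  ⇒ R(z) = 1 + z + 299/224z².

Solve |R(x)|<1 on ℝ⁻.
x=-1.58: |R|=2.7522
R=1: x+299/224x²=0 ⇒ x=−224/299=-0.7492; min R=1−1/(4·299/224)=0.8127>−1
Confirm numerically:
  x=-0.682: |R|=0.93886 <1
  x=-0.473: |R|=0.82564 <1
  x=-0.472: |R|=0.82538 <1
  x=-0.464: |R|=0.82338 <1
  x=-1.315: |R|=1.99321 >1
  x=-1.028: |R|=1.38262 >1
Stable set (-0.7492, 0).

left endpoint -0.7492.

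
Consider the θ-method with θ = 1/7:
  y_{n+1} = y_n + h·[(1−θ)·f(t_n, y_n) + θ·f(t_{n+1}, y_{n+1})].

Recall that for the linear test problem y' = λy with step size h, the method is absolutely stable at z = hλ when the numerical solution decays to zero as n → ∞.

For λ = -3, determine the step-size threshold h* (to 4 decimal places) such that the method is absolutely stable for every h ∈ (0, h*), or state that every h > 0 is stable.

Set f=λy, z=hλ:
  y_{n+1} = y_n + z·[6/7·y_n + 1/7·y_{n+1}] ⇒ (1 − 1/7z)y_{n+1} = (1 + 6/7z)y_n
  Hence R(z) = (1 + 6/7z)/(1 − 1/7z).

Boundary: |R(x)|=1, x<0.
x=-0.83: |R|=0.2580
R=−1: 1+6/7x = −1+1/7x ⇒ -5/7x=2 ⇒ x=2/(-5/7)=-2.8000
Confirm numerically:
  x=-2.451: |R|=0.81536 <1
  x=-2.021: |R|=0.56823 <1
  x=-1.576: |R|=0.28638 <1
  x=-3.358: |R|=1.26936 >1
  x=-3.017: |R|=1.10832 >1
Stable set (-2.8000, 0).

(-2.8000,0); λ=-3 ⇒ h* = (14/5)/3 = 0.9333.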